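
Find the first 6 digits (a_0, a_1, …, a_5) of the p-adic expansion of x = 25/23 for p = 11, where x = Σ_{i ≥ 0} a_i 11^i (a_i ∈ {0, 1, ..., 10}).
(a_0, …, a_5) = (3, 7, 7, 6, 8, 4)

v_11(25/23) = 0 (numerator and denominator both coprime to 11), so x ∈ ℤ_11^×. Compute digits iteratively via a_i = x_i mod 11, x_{i+1} = (x_i − a_i)/11, with x_0 = x:
  x_0 = 25/23;  a_0 = 3;  x_1 = (x_0 − 3)/11 = -4/23
  x_1 = -4/23;  a_1 = 7;  x_2 = (x_1 − 7)/11 = -15/23
  x_2 = -15/23;  a_2 = 7;  x_3 = (x_2 − 7)/11 = -16/23
  x_3 = -16/23;  a_3 = 6;  x_4 = (x_3 − 6)/11 = -14/23
  x_4 = -14/23;  a_4 = 8;  x_5 = (x_4 − 8)/11 = -18/23
  x_5 = -18/23;  a_5 = 4;  x_6 = (x_5 − 4)/11 = -10/23
Digits: (3, 7, 7, 6, 8, 4).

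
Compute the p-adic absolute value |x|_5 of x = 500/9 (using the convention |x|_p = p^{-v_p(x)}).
|500/9|_5 = 1/125

Step 1 — compute v_5(x) by factoring powers of 5 out of the numerator and denominator: v_5(500/9) = 3. Step 2 — apply |x|_p = p^{-v_p(x)} = 5^{-3} = 1/125.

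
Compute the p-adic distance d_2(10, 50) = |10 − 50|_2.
d_2(10, 50) = 1/8

Step 1 — x − y = 10 − 50 = -40. Step 2 — v_2(-40) = 3 (factor: -40 = −(2^3 · 5); the sign does not affect v_p). Step 3 — |x − y|_2 = 2^{-3} = 1/8.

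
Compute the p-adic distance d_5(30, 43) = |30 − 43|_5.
d_5(30, 43) = 1

Step 1 — x − y = 30 − 43 = -13. Step 2 — v_5(-13) = 0 (factor: -13 = −(5^0 · 13); the sign does not affect v_p). Step 3 — |x − y|_5 = 5^{0} = 1.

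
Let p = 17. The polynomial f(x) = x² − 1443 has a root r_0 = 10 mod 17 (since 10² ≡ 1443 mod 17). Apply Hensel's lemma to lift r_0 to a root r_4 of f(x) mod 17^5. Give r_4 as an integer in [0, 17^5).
r_4 = 1007430 (mod 1419857)

Hensel's recurrence: r_{i+1} = r_i − f(r_i)·(f′(r_i))^{-1} mod 17^{i+2}, with f′(x) = 2x. Iterate:
  r_0 = 10 (mod 17)
  r_1 = 265 (mod 289)
  r_2 = 265 (mod 4913)
  r_3 = 5178 (mod 83521)
  r_4 = 1007430 (mod 1419857)
Final: r_4 = 1007430, and one checks f(r_4) ≡ 0 mod 17^5.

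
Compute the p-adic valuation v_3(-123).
v_3(-123) = 1

v_3(n) is the largest exponent k such that 3^k divides n. Factor out: -123 = -3^1 · 41. (Sign doesn't affect v_p.) So v_3(-123) = 1.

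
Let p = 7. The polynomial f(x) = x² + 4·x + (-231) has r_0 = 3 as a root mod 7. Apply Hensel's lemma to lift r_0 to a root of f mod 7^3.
r_2 = 220 (mod 343)

Hensel: r_{i+1} = r_i − f(r_i)·(f′(r_i))^{-1} mod 7^{i+2}, f′(x) = 2x + 4. Iterate:
  r_0 = 3 (mod 7)
  r_1 = 24 (mod 49)
  r_2 = 220 (mod 343)
Final: r = 220 satisfies f(r) ≡ 0 mod 7^3.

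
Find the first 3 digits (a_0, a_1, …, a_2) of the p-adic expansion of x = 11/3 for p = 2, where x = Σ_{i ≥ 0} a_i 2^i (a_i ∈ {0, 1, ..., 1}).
(a_0, …, a_2) = (1, 0, 0)

v_2(11/3) = 0 (numerator and denominator both coprime to 2), so x ∈ ℤ_2^×. Compute digits iteratively via a_i = x_i mod 2, x_{i+1} = (x_i − a_i)/2, with x_0 = x:
  x_0 = 11/3;  a_0 = 1;  x_1 = (x_0 − 1)/2 = 4/3
  x_1 = 4/3;  a_1 = 0;  x_2 = (x_1 − 0)/2 = 2/3
  x_2 = 2/3;  a_2 = 0;  x_3 = (x_2 − 0)/2 = 1/3
Digits: (1, 0, 0).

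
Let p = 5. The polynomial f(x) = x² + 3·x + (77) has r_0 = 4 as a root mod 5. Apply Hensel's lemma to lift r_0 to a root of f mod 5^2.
r_1 = 24 (mod 25)

Hensel: r_{i+1} = r_i − f(r_i)·(f′(r_i))^{-1} mod 5^{i+2}, f′(x) = 2x + 3. Iterate:
  r_0 = 4 (mod 5)
  r_1 = 24 (mod 25)
Final: r = 24 satisfies f(r) ≡ 0 mod 5^2.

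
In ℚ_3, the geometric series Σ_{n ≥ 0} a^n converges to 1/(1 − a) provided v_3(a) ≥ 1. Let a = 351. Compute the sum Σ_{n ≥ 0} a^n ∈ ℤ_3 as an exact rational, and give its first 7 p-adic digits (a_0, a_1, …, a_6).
Σ a^n = 1/(1 − a) = -1/350;  first 7 digits = (1, 0, 0, 1, 1, 1, 1)

v_3(a) = 3 ≥ 1, so the series converges in ℤ_3 to 1/(1 − a) = 1/(1 − 351) = -1/350. Expand this rational in ℤ_3: compute digits iteratively via d_i = x_i mod 3, x_{i+1} = (x_i − d_i)/3. The first 7 digits are (1, 0, 0, 1, 1, 1, 1).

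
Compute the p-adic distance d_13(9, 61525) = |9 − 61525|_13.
d_13(9, 61525) = 1/2197

Step 1 — x − y = 9 − 61525 = -61516. Step 2 — v_13(-61516) = 3 (factor: -61516 = −(13^3 · 28); the sign does not affect v_p). Step 3 — |x − y|_13 = 13^{-3} = 1/2197.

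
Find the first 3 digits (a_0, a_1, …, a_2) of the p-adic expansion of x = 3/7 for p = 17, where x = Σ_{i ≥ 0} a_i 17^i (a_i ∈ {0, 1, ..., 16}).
(a_0, …, a_2) = (15, 4, 7)

v_17(3/7) = 0 (numerator and denominator both coprime to 17), so x ∈ ℤ_17^×. Compute digits iteratively via a_i = x_i mod 17, x_{i+1} = (x_i − a_i)/17, with x_0 = x:
  x_0 = 3/7;  a_0 = 15;  x_1 = (x_0 − 15)/17 = -6/7
  x_1 = -6/7;  a_1 = 4;  x_2 = (x_1 − 4)/17 = -2/7
  x_2 = -2/7;  a_2 = 7;  x_3 = (x_2 − 7)/17 = -3/7
Digits: (15, 4, 7).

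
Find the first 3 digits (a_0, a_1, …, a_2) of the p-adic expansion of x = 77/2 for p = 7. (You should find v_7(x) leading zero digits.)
(a_0, …, a_2) = (0, 2, 4)

v_7(77/2) = 1, so a_0 = ... = a_0 = 0. Factor out: x = 7^1 · u with u = 11/2 a unit in ℤ_7. Expand u iteratively via a_{v+i} = u_i mod 7, u_{i+1} = (u_i − a_{v+i})/7:
  u_0 = 11/2;  a_1 = 2;  u_1 = (u_0 − 2)/7 = 1/2
  u_1 = 1/2;  a_2 = 4;  u_2 = (u_1 − 4)/7 = -1/2
Digits: (0, 2, 4).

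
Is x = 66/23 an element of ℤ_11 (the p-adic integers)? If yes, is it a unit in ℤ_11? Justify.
x ∈ ℤ_11 but not a unit; v_11(x) = 1 > 0

ℤ_11 = {x ∈ ℚ_11 : v_11(x) ≥ 0} and ℤ_11^× = {x ∈ ℤ_11 : v_11(x) = 0}. Here v_11(66/23) = v_11(num) − v_11(den) = 1; compare against these criteria.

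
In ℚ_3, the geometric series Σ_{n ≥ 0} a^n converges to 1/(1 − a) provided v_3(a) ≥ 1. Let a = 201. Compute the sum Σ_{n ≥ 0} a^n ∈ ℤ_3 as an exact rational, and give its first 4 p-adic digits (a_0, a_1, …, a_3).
Σ a^n = 1/(1 − a) = -1/200;  first 4 digits = (1, 1, 2, 1)

v_3(a) = 1 ≥ 1, so the series converges in ℤ_3 to 1/(1 − a) = 1/(1 − 201) = -1/200. Expand this rational in ℤ_3: compute digits iteratively via d_i = x_i mod 3, x_{i+1} = (x_i − d_i)/3. The first 4 digits are (1, 1, 2, 1).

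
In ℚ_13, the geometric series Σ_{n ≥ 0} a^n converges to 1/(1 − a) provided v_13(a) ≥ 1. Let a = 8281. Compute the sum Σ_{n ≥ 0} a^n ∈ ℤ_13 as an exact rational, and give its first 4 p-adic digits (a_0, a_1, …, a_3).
Σ a^n = 1/(1 − a) = -1/8280;  first 4 digits = (1, 0, 10, 3)

v_13(a) = 2 ≥ 1, so the series converges in ℤ_13 to 1/(1 − a) = 1/(1 − 8281) = -1/8280. Expand this rational in ℤ_13: compute digits iteratively via d_i = x_i mod 13, x_{i+1} = (x_i − d_i)/13. The first 4 digits are (1, 0, 10, 3).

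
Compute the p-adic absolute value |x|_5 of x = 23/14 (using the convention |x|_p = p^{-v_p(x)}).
|23/14|_5 = 1

Step 1 — compute v_5(x) by factoring powers of 5 out of the numerator and denominator: v_5(23/14) = 0. Step 2 — apply |x|_p = p^{-v_p(x)} = 5^{0} = 1.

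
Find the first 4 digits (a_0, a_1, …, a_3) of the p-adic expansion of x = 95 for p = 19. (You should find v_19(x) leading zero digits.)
(a_0, …, a_3) = (0, 5, 0, 0)

v_19(95) = 1, so a_0 = ... = a_0 = 0. Factor out: x = 19^1 · u with u = 5 a unit in ℤ_19. Expand u iteratively via a_{v+i} = u_i mod 19, u_{i+1} = (u_i − a_{v+i})/19:
  u_0 = 5;  a_1 = 5;  u_1 = (u_0 − 5)/19 = 0
  u_1 = 0;  a_2 = 0;  u_2 = (u_1 − 0)/19 = 0
  u_2 = 0;  a_3 = 0;  u_3 = (u_2 − 0)/19 = 0
Digits: (0, 5, 0, 0).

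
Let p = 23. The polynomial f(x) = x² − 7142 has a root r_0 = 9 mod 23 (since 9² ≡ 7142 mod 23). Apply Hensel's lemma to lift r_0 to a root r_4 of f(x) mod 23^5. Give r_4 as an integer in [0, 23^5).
r_4 = 1481807 (mod 6436343)

Hensel's recurrence: r_{i+1} = r_i − f(r_i)·(f′(r_i))^{-1} mod 23^{i+2}, with f′(x) = 2x. Iterate:
  r_0 = 9 (mod 23)
  r_1 = 78 (mod 529)
  r_2 = 9600 (mod 12167)
  r_3 = 82602 (mod 279841)
  r_4 = 1481807 (mod 6436343)
Final: r_4 = 1481807, and one checks f(r_4) ≡ 0 mod 23^5.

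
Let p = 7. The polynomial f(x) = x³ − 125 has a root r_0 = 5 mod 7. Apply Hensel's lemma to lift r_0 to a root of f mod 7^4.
r_3 = 5 (mod 2401)

Hensel: r_{i+1} = r_i − f(r_i)/f′(r_i) mod 7^{i+2}, where f′(x) = 3x². Iterate:
  r_0 = 5 (mod 7)
  r_1 = 5 (mod 49)
  r_2 = 5 (mod 343)
  r_3 = 5 (mod 2401)
Final: r = 5 with f(r) ≡ 0 mod 7^4.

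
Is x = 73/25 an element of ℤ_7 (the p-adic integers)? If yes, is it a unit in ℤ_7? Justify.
x ∈ ℤ_7^× (unit); v_7(x) = 0

ℤ_7 = {x ∈ ℚ_7 : v_7(x) ≥ 0} and ℤ_7^× = {x ∈ ℤ_7 : v_7(x) = 0}. Here v_7(73/25) = v_7(num) − v_7(den) = 0; compare against these criteria.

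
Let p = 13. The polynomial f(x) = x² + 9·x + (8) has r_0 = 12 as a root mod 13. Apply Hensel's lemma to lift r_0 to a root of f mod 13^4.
r_3 = 28560 (mod 28561)

Hensel: r_{i+1} = r_i − f(r_i)·(f′(r_i))^{-1} mod 13^{i+2}, f′(x) = 2x + 9. Iterate:
  r_0 = 12 (mod 13)
  r_1 = 168 (mod 169)
  r_2 = 2196 (mod 2197)
  r_3 = 28560 (mod 28561)
Final: r = 28560 satisfies f(r) ≡ 0 mod 13^4.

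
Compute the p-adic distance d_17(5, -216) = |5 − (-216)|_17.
d_17(5, -216) = 1/17

Step 1 — x − y = 5 − (-216) = 221. Step 2 — v_17(221) = 1 (factor: 221 = (17^1 · 13); the sign does not affect v_p). Step 3 — |x − y|_17 = 17^{-1} = 1/17.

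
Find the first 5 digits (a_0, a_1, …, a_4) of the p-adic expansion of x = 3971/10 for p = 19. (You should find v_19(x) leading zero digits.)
(a_0, …, a_4) = (0, 0, 3, 17, 1)

v_19(3971/10) = 2, so a_0 = ... = a_1 = 0. Factor out: x = 19^2 · u with u = 11/10 a unit in ℤ_19. Expand u iteratively via a_{v+i} = u_i mod 19, u_{i+1} = (u_i − a_{v+i})/19:
  u_0 = 11/10;  a_2 = 3;  u_1 = (u_0 − 3)/19 = -1/10
  u_1 = -1/10;  a_3 = 17;  u_2 = (u_1 − 17)/19 = -9/10
  u_2 = -9/10;  a_4 = 1;  u_3 = (u_2 − 1)/19 = -1/10
Digits: (0, 0, 3, 17, 1).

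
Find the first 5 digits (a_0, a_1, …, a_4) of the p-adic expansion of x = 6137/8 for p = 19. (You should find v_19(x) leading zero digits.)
(a_0, …, a_4) = (0, 0, 14, 16, 11)

v_19(6137/8) = 2, so a_0 = ... = a_1 = 0. Factor out: x = 19^2 · u with u = 17/8 a unit in ℤ_19. Expand u iteratively via a_{v+i} = u_i mod 19, u_{i+1} = (u_i − a_{v+i})/19:
  u_0 = 17/8;  a_2 = 14;  u_1 = (u_0 − 14)/19 = -5/8
  u_1 = -5/8;  a_3 = 16;  u_2 = (u_1 − 16)/19 = -7/8
  u_2 = -7/8;  a_4 = 11;  u_3 = (u_2 − 11)/19 = -5/8
Digits: (0, 0, 14, 16, 11).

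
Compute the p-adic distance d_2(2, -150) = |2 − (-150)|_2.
d_2(2, -150) = 1/8

Step 1 — x − y = 2 − (-150) = 152. Step 2 — v_2(152) = 3 (factor: 152 = (2^3 · 19); the sign does not affect v_p). Step 3 — |x − y|_2 = 2^{-3} = 1/8.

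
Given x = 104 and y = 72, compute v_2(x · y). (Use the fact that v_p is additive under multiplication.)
v_2(7488) = 6

v_p(x) = 3 (factor: 104 = 2^3 · 13); v_p(y) = 3 (factor: 72 = 2^3 · 9). Additivity: v_p(xy) = v_p(x) + v_p(y) = 3 + 3 = 6. (Direct check: xy = 7488 = 2^6 · (117).)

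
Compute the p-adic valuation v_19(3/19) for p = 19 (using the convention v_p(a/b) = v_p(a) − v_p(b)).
v_19(3/19) = -1

Factor powers of 19 from the numerator and denominator of the reduced fraction: 3 = 19^0 · 3 and 19 = 19^1 · 1. Apply v_p(a/b) = v_p(a) − v_p(b): v_19(3/19) = 0 − 1 = -1.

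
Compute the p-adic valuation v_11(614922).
v_11(614922) = 4

v_11(n) is the largest exponent k such that 11^k divides n. Factor out: 614922 = 11^4 · 42. (Sign doesn't affect v_p.) So v_11(614922) = 4.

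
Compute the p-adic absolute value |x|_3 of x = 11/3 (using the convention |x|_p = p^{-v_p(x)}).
|11/3|_3 = 3

Step 1 — compute v_3(x) by factoring powers of 3 out of the numerator and denominator: v_3(11/3) = -1. Step 2 — apply |x|_p = p^{-v_p(x)} = 3^{1} = 3.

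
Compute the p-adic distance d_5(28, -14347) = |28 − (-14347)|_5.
d_5(28, -14347) = 1/625

Step 1 — x − y = 28 − (-14347) = 14375. Step 2 — v_5(14375) = 4 (factor: 14375 = (5^4 · 23); the sign does not affect v_p). Step 3 — |x − y|_5 = 5^{-4} = 1/625.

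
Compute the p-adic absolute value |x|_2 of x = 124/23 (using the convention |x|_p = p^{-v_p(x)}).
|124/23|_2 = 1/4

Step 1 — compute v_2(x) by factoring powers of 2 out of the numerator and denominator: v_2(124/23) = 2. Step 2 — apply |x|_p = p^{-v_p(x)} = 2^{-2} = 1/4.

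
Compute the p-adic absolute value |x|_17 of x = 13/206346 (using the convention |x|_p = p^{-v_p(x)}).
|13/206346|_17 = 4913

Step 1 — compute v_17(x) by factoring powers of 17 out of the numerator and denominator: v_17(13/206346) = -3. Step 2 — apply |x|_p = p^{-v_p(x)} = 17^{3} = 4913.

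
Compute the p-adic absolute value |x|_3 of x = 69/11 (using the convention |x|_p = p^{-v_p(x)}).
|69/11|_3 = 1/3

Step 1 — compute v_3(x) by factoring powers of 3 out of the numerator and denominator: v_3(69/11) = 1. Step 2 — apply |x|_p = p^{-v_p(x)} = 3^{-1} = 1/3.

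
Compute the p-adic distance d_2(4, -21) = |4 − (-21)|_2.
d_2(4, -21) = 1

Step 1 — x − y = 4 − (-21) = 25. Step 2 — v_2(25) = 0 (factor: 25 = (2^0 · 25); the sign does not affect v_p). Step 3 — |x − y|_2 = 2^{0} = 1.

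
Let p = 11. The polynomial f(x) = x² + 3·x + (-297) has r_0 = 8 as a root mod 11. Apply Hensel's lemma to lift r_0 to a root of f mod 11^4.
r_3 = 7158 (mod 14641)

Hensel: r_{i+1} = r_i − f(r_i)·(f′(r_i))^{-1} mod 11^{i+2}, f′(x) = 2x + 3. Iterate:
  r_0 = 8 (mod 11)
  r_1 = 19 (mod 121)
  r_2 = 503 (mod 1331)
  r_3 = 7158 (mod 14641)
Final: r = 7158 satisfies f(r) ≡ 0 mod 11^4.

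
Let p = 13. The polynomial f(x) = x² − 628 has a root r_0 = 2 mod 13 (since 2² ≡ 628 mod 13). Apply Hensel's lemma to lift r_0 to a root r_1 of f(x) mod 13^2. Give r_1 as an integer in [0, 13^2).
r_1 = 158 (mod 169)

Hensel's recurrence: r_{i+1} = r_i − f(r_i)·(f′(r_i))^{-1} mod 13^{i+2}, with f′(x) = 2x. Iterate:
  r_0 = 2 (mod 13)
  r_1 = 158 (mod 169)
Final: r_1 = 158, and one checks f(r_1) ≡ 0 mod 13^2.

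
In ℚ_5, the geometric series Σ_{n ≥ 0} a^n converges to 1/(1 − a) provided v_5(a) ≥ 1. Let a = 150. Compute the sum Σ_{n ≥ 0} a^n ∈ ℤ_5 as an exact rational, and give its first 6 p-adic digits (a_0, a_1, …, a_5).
Σ a^n = 1/(1 − a) = -1/149;  first 6 digits = (1, 0, 1, 1, 1, 2)

v_5(a) = 2 ≥ 1, so the series converges in ℤ_5 to 1/(1 − a) = 1/(1 − 150) = -1/149. Expand this rational in ℤ_5: compute digits iteratively via d_i = x_i mod 5, x_{i+1} = (x_i − d_i)/5. The first 6 digits are (1, 0, 1, 1, 1, 2).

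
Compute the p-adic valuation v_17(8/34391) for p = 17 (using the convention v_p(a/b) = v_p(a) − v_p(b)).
v_17(8/34391) = -3

Factor powers of 17 from the numerator and denominator of the reduced fraction: 8 = 17^0 · 8 and 34391 = 17^3 · 7. Apply v_p(a/b) = v_p(a) − v_p(b): v_17(8/34391) = 0 − 3 = -3.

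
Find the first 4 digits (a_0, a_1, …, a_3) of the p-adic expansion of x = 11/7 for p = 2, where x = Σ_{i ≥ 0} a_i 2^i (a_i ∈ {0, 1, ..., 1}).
(a_0, …, a_3) = (1, 0, 1, 1)

v_2(11/7) = 0 (numerator and denominator both coprime to 2), so x ∈ ℤ_2^×. Compute digits iteratively via a_i = x_i mod 2, x_{i+1} = (x_i − a_i)/2, with x_0 = x:
  x_0 = 11/7;  a_0 = 1;  x_1 = (x_0 − 1)/2 = 2/7
  x_1 = 2/7;  a_1 = 0;  x_2 = (x_1 − 0)/2 = 1/7
  x_2 = 1/7;  a_2 = 1;  x_3 = (x_2 − 1)/2 = -3/7
  x_3 = -3/7;  a_3 = 1;  x_4 = (x_3 − 1)/2 = -5/7
Digits: (1, 0, 1, 1).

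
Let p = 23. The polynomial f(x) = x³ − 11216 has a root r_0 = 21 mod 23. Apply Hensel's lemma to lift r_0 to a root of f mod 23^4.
r_3 = 128775 (mod 279841)

Hensel: r_{i+1} = r_i − f(r_i)/f′(r_i) mod 23^{i+2}, where f′(x) = 3x². Iterate:
  r_0 = 21 (mod 23)
  r_1 = 228 (mod 529)
  r_2 = 7105 (mod 12167)
  r_3 = 128775 (mod 279841)
Final: r = 128775 with f(r) ≡ 0 mod 23^4.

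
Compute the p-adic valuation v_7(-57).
v_7(-57) = 0

v_7(n) is the largest exponent k such that 7^k divides n. Factor out: -57 = -7^0 · 57. (Sign doesn't affect v_p.) So v_7(-57) = 0.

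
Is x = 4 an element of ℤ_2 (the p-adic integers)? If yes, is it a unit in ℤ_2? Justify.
x ∈ ℤ_2 but not a unit; v_2(x) = 2 > 0

ℤ_2 = {x ∈ ℚ_2 : v_2(x) ≥ 0} and ℤ_2^× = {x ∈ ℤ_2 : v_2(x) = 0}. Here v_2(4) = v_2(num) − v_2(den) = 2; compare against these criteria.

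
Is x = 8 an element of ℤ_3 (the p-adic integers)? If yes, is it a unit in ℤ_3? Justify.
x ∈ ℤ_3^× (unit); v_3(x) = 0

ℤ_3 = {x ∈ ℚ_3 : v_3(x) ≥ 0} and ℤ_3^× = {x ∈ ℤ_3 : v_3(x) = 0}. Here v_3(8) = v_3(num) − v_3(den) = 0; compare against these criteria.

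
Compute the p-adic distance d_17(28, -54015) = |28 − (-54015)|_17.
d_17(28, -54015) = 1/4913

Step 1 — x − y = 28 − (-54015) = 54043. Step 2 — v_17(54043) = 3 (factor: 54043 = (17^3 · 11); the sign does not affect v_p). Step 3 — |x − y|_17 = 17^{-3} = 1/4913.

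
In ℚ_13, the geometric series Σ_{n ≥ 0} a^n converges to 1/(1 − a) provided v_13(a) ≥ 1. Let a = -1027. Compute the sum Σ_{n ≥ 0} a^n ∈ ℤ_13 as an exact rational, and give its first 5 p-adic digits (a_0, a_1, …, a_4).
Σ a^n = 1/(1 − a) = 1/1028;  first 5 digits = (1, 12, 7, 10, 6)

v_13(a) = 1 ≥ 1, so the series converges in ℤ_13 to 1/(1 − a) = 1/(1 − (-1027)) = 1/1028. Expand this rational in ℤ_13: compute digits iteratively via d_i = x_i mod 13, x_{i+1} = (x_i − d_i)/13. The first 5 digits are (1, 12, 7, 10, 6).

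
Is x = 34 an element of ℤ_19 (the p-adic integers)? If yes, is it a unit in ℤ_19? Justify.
x ∈ ℤ_19^× (unit); v_19(x) = 0

ℤ_19 = {x ∈ ℚ_19 : v_19(x) ≥ 0} and ℤ_19^× = {x ∈ ℤ_19 : v_19(x) = 0}. Here v_19(34) = v_19(num) − v_19(den) = 0; compare against these criteria.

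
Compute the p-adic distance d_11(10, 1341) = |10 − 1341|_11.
d_11(10, 1341) = 1/1331

Step 1 — x − y = 10 − 1341 = -1331. Step 2 — v_11(-1331) = 3 (factor: -1331 = −(11^3 · 1); the sign does not affect v_p). Step 3 — |x − y|_11 = 11^{-3} = 1/1331.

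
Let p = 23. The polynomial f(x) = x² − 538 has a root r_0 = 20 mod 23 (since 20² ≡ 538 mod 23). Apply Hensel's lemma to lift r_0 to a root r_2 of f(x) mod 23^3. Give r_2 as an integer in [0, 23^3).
r_2 = 10048 (mod 12167)

Hensel's recurrence: r_{i+1} = r_i − f(r_i)·(f′(r_i))^{-1} mod 23^{i+2}, with f′(x) = 2x. Iterate:
  r_0 = 20 (mod 23)
  r_1 = 526 (mod 529)
  r_2 = 10048 (mod 12167)
Final: r_2 = 10048, and one checks f(r_2) ≡ 0 mod 23^3.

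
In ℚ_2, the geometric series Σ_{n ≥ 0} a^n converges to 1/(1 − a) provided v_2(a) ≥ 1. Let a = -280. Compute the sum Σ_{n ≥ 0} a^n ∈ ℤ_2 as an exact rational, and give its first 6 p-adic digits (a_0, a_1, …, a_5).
Σ a^n = 1/(1 − a) = 1/281;  first 6 digits = (1, 0, 0, 1, 0, 1)

v_2(a) = 3 ≥ 1, so the series converges in ℤ_2 to 1/(1 − a) = 1/(1 − (-280)) = 1/281. Expand this rational in ℤ_2: compute digits iteratively via d_i = x_i mod 2, x_{i+1} = (x_i − d_i)/2. The first 6 digits are (1, 0, 0, 1, 0, 1).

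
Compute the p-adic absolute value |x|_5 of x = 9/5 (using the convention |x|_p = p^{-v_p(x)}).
|9/5|_5 = 5

Step 1 — compute v_5(x) by factoring powers of 5 out of the numerator and denominator: v_5(9/5) = -1. Step 2 — apply |x|_p = p^{-v_p(x)} = 5^{1} = 5.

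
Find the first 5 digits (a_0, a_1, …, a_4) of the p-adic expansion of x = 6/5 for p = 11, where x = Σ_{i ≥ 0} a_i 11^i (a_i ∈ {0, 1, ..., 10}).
(a_0, …, a_4) = (10, 8, 8, 8, 8)

v_11(6/5) = 0 (numerator and denominator both coprime to 11), so x ∈ ℤ_11^×. Compute digits iteratively via a_i = x_i mod 11, x_{i+1} = (x_i − a_i)/11, with x_0 = x:
  x_0 = 6/5;  a_0 = 10;  x_1 = (x_0 − 10)/11 = -4/5
  x_1 = -4/5;  a_1 = 8;  x_2 = (x_1 − 8)/11 = -4/5
  x_2 = -4/5;  a_2 = 8;  x_3 = (x_2 − 8)/11 = -4/5
  x_3 = -4/5;  a_3 = 8;  x_4 = (x_3 − 8)/11 = -4/5
  x_4 = -4/5;  a_4 = 8;  x_5 = (x_4 − 8)/11 = -4/5
Digits: (10, 8, 8, 8, 8).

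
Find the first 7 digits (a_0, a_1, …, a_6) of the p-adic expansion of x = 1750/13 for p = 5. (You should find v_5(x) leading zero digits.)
(a_0, …, a_6) = (0, 0, 0, 3, 0, 3, 4)

v_5(1750/13) = 3, so a_0 = ... = a_2 = 0. Factor out: x = 5^3 · u with u = 14/13 a unit in ℤ_5. Expand u iteratively via a_{v+i} = u_i mod 5, u_{i+1} = (u_i − a_{v+i})/5:
  u_0 = 14/13;  a_3 = 3;  u_1 = (u_0 − 3)/5 = -5/13
  u_1 = -5/13;  a_4 = 0;  u_2 = (u_1 − 0)/5 = -1/13
  u_2 = -1/13;  a_5 = 3;  u_3 = (u_2 − 3)/5 = -8/13
  u_3 = -8/13;  a_6 = 4;  u_4 = (u_3 − 4)/5 = -12/13
Digits: (0, 0, 0, 3, 0, 3, 4).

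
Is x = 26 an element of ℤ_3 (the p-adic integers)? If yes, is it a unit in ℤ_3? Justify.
x ∈ ℤ_3^× (unit); v_3(x) = 0

ℤ_3 = {x ∈ ℚ_3 : v_3(x) ≥ 0} and ℤ_3^× = {x ∈ ℤ_3 : v_3(x) = 0}. Here v_3(26) = v_3(num) − v_3(den) = 0; compare against these criteria.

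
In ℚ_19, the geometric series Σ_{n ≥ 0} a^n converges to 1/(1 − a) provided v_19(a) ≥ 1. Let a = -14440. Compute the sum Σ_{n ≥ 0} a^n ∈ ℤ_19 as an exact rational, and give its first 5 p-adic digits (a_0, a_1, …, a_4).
Σ a^n = 1/(1 − a) = 1/14441;  first 5 digits = (1, 0, 17, 16, 3)

v_19(a) = 2 ≥ 1, so the series converges in ℤ_19 to 1/(1 − a) = 1/(1 − (-14440)) = 1/14441. Expand this rational in ℤ_19: compute digits iteratively via d_i = x_i mod 19, x_{i+1} = (x_i − d_i)/19. The first 5 digits are (1, 0, 17, 16, 3).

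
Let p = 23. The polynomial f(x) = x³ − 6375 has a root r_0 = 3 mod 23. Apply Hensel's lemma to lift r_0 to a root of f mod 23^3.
r_2 = 1590 (mod 12167)

Hensel: r_{i+1} = r_i − f(r_i)/f′(r_i) mod 23^{i+2}, where f′(x) = 3x². Iterate:
  r_0 = 3 (mod 23)
  r_1 = 3 (mod 529)
  r_2 = 1590 (mod 12167)
Final: r = 1590 with f(r) ≡ 0 mod 23^3.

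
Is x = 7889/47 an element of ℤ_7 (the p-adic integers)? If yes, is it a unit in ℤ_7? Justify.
x ∈ ℤ_7 but not a unit; v_7(x) = 3 > 0

ℤ_7 = {x ∈ ℚ_7 : v_7(x) ≥ 0} and ℤ_7^× = {x ∈ ℤ_7 : v_7(x) = 0}. Here v_7(7889/47) = v_7(num) − v_7(den) = 3; compare against these criteria.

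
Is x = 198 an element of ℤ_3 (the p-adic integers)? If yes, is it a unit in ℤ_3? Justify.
x ∈ ℤ_3 but not a unit; v_3(x) = 2 > 0

ℤ_3 = {x ∈ ℚ_3 : v_3(x) ≥ 0} and ℤ_3^× = {x ∈ ℤ_3 : v_3(x) = 0}. Here v_3(198) = v_3(num) − v_3(den) = 2; compare against these criteria.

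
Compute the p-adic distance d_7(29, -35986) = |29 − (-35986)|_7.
d_7(29, -35986) = 1/2401

Step 1 — x − y = 29 − (-35986) = 36015. Step 2 — v_7(36015) = 4 (factor: 36015 = (7^4 · 15); the sign does not affect v_p). Step 3 — |x − y|_7 = 7^{-4} = 1/2401.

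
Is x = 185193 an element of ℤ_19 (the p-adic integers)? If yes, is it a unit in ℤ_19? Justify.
x ∈ ℤ_19 but not a unit; v_19(x) = 3 > 0

ℤ_19 = {x ∈ ℚ_19 : v_19(x) ≥ 0} and ℤ_19^× = {x ∈ ℤ_19 : v_19(x) = 0}. Here v_19(185193) = v_19(num) − v_19(den) = 3; compare against these criteria.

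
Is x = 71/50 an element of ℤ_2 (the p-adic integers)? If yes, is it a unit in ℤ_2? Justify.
x ∉ ℤ_2 (v_2(x) = -1 < 0)

ℤ_2 = {x ∈ ℚ_2 : v_2(x) ≥ 0} and ℤ_2^× = {x ∈ ℤ_2 : v_2(x) = 0}. Here v_2(71/50) = v_2(num) − v_2(den) = -1; compare against these criteria.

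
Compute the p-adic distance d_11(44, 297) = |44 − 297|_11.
d_11(44, 297) = 1/11

Step 1 — x − y = 44 − 297 = -253. Step 2 — v_11(-253) = 1 (factor: -253 = −(11^1 · 23); the sign does not affect v_p). Step 3 — |x − y|_11 = 11^{-1} = 1/11.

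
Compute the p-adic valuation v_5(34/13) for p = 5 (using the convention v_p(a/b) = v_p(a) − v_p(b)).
v_5(34/13) = 0

Factor powers of 5 from the numerator and denominator of the reduced fraction: 34 = 5^0 · 34 and 13 = 5^0 · 13. Apply v_p(a/b) = v_p(a) − v_p(b): v_5(34/13) = 0 − 0 = 0.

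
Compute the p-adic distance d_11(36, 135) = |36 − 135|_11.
d_11(36, 135) = 1/11

Step 1 — x − y = 36 − 135 = -99. Step 2 — v_11(-99) = 1 (factor: -99 = −(11^1 · 9); the sign does not affect v_p). Step 3 — |x − y|_11 = 11^{-1} = 1/11.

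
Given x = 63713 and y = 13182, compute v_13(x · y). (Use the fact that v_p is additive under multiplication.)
v_13(839864766) = 6

v_p(x) = 3 (factor: 63713 = 13^3 · 29); v_p(y) = 3 (factor: 13182 = 13^3 · 6). Additivity: v_p(xy) = v_p(x) + v_p(y) = 3 + 3 = 6. (Direct check: xy = 839864766 = 13^6 · (174).)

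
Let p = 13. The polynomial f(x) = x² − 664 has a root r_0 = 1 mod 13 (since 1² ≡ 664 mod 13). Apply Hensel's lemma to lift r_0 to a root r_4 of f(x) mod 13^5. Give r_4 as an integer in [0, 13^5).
r_4 = 200513 (mod 371293)

Hensel's recurrence: r_{i+1} = r_i − f(r_i)·(f′(r_i))^{-1} mod 13^{i+2}, with f′(x) = 2x. Iterate:
  r_0 = 1 (mod 13)
  r_1 = 79 (mod 169)
  r_2 = 586 (mod 2197)
  r_3 = 586 (mod 28561)
  r_4 = 200513 (mod 371293)
Final: r_4 = 200513, and one checks f(r_4) ≡ 0 mod 13^5.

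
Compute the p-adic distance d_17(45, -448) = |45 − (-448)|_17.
d_17(45, -448) = 1/17

Step 1 — x − y = 45 − (-448) = 493. Step 2 — v_17(493) = 1 (factor: 493 = (17^1 · 29); the sign does not affect v_p). Step 3 — |x − y|_17 = 17^{-1} = 1/17.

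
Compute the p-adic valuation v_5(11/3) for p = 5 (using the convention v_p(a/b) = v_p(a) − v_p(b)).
v_5(11/3) = 0

Factor powers of 5 from the numerator and denominator of the reduced fraction: 11 = 5^0 · 11 and 3 = 5^0 · 3. Apply v_p(a/b) = v_p(a) − v_p(b): v_5(11/3) = 0 − 0 = 0.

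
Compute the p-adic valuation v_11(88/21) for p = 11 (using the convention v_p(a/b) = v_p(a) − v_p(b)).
v_11(88/21) = 1

Factor powers of 11 from the numerator and denominator of the reduced fraction: 88 = 11^1 · 8 and 21 = 11^0 · 21. Apply v_p(a/b) = v_p(a) − v_p(b): v_11(88/21) = 1 − 0 = 1.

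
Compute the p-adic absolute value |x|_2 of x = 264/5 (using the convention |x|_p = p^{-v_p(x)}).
|264/5|_2 = 1/8

Step 1 — compute v_2(x) by factoring powers of 2 out of the numerator and denominator: v_2(264/5) = 3. Step 2 — apply |x|_p = p^{-v_p(x)} = 2^{-3} = 1/8.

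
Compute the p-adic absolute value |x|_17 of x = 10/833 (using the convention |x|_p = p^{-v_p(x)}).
|10/833|_17 = 17

Step 1 — compute v_17(x) by factoring powers of 17 out of the numerator and denominator: v_17(10/833) = -1. Step 2 — apply |x|_p = p^{-v_p(x)} = 17^{1} = 17.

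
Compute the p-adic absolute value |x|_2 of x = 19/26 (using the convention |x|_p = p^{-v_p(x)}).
|19/26|_2 = 2

Step 1 — compute v_2(x) by factoring powers of 2 out of the numerator and denominator: v_2(19/26) = -1. Step 2 — apply |x|_p = p^{-v_p(x)} = 2^{1} = 2.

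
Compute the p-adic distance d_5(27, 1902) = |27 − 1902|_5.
d_5(27, 1902) = 1/625

Step 1 — x − y = 27 − 1902 = -1875. Step 2 — v_5(-1875) = 4 (factor: -1875 = −(5^4 · 3); the sign does not affect v_p). Step 3 — |x − y|_5 = 5^{-4} = 1/625.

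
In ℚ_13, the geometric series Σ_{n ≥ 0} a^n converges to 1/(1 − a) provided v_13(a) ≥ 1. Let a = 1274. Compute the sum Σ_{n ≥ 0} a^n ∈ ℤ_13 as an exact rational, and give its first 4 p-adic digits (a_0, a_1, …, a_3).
Σ a^n = 1/(1 − a) = -1/1273;  first 4 digits = (1, 7, 4, 3)

v_13(a) = 1 ≥ 1, so the series converges in ℤ_13 to 1/(1 − a) = 1/(1 − 1274) = -1/1273. Expand this rational in ℤ_13: compute digits iteratively via d_i = x_i mod 13, x_{i+1} = (x_i − d_i)/13. The first 4 digits are (1, 7, 4, 3).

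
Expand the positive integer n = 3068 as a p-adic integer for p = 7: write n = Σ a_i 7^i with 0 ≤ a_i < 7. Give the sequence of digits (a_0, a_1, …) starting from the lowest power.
(a_0, a_1, …) = (2, 4, 6, 1, 1)

Repeated division by 7 gives the digits low-to-high: 3068 = 2 + 4·7^1 + 6·7^2 + 1·7^3 + 1·7^4. Digit sequence: (2, 4, 6, 1, 1).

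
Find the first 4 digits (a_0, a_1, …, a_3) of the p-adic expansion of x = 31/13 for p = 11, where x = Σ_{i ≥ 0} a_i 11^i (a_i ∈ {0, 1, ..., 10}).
(a_0, …, a_3) = (10, 1, 10, 5)

v_11(31/13) = 0 (numerator and denominator both coprime to 11), so x ∈ ℤ_11^×. Compute digits iteratively via a_i = x_i mod 11, x_{i+1} = (x_i − a_i)/11, with x_0 = x:
  x_0 = 31/13;  a_0 = 10;  x_1 = (x_0 − 10)/11 = -9/13
  x_1 = -9/13;  a_1 = 1;  x_2 = (x_1 − 1)/11 = -2/13
  x_2 = -2/13;  a_2 = 10;  x_3 = (x_2 − 10)/11 = -12/13
  x_3 = -12/13;  a_3 = 5;  x_4 = (x_3 − 5)/11 = -7/13
Digits: (10, 1, 10, 5).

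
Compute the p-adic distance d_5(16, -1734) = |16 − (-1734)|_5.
d_5(16, -1734) = 1/125

Step 1 — x − y = 16 − (-1734) = 1750. Step 2 — v_5(1750) = 3 (factor: 1750 = (5^3 · 14); the sign does not affect v_p). Step 3 — |x − y|_5 = 5^{-3} = 1/125.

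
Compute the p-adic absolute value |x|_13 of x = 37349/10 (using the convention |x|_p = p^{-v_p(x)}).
|37349/10|_13 = 1/2197

Step 1 — compute v_13(x) by factoring powers of 13 out of the numerator and denominator: v_13(37349/10) = 3. Step 2 — apply |x|_p = p^{-v_p(x)} = 13^{-3} = 1/2197.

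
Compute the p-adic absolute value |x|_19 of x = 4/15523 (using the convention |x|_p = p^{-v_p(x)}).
|4/15523|_19 = 361

Step 1 — compute v_19(x) by factoring powers of 19 out of the numerator and denominator: v_19(4/15523) = -2. Step 2 — apply |x|_p = p^{-v_p(x)} = 19^{2} = 361.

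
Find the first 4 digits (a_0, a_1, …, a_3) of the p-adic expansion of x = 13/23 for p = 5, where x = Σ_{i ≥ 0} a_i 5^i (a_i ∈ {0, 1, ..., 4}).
(a_0, …, a_3) = (1, 1, 0, 3)

v_5(13/23) = 0 (numerator and denominator both coprime to 5), so x ∈ ℤ_5^×. Compute digits iteratively via a_i = x_i mod 5, x_{i+1} = (x_i − a_i)/5, with x_0 = x:
  x_0 = 13/23;  a_0 = 1;  x_1 = (x_0 − 1)/5 = -2/23
  x_1 = -2/23;  a_1 = 1;  x_2 = (x_1 − 1)/5 = -5/23
  x_2 = -5/23;  a_2 = 0;  x_3 = (x_2 − 0)/5 = -1/23
  x_3 = -1/23;  a_3 = 3;  x_4 = (x_3 − 3)/5 = -14/23
Digits: (1, 1, 0, 3).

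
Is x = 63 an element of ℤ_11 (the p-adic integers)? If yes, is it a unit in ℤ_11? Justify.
x ∈ ℤ_11^× (unit); v_11(x) = 0

ℤ_11 = {x ∈ ℚ_11 : v_11(x) ≥ 0} and ℤ_11^× = {x ∈ ℤ_11 : v_11(x) = 0}. Here v_11(63) = v_11(num) − v_11(den) = 0; compare against these criteria.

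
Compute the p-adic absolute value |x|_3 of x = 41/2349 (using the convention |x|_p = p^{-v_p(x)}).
|41/2349|_3 = 81

Step 1 — compute v_3(x) by factoring powers of 3 out of the numerator and denominator: v_3(41/2349) = -4. Step 2 — apply |x|_p = p^{-v_p(x)} = 3^{4} = 81.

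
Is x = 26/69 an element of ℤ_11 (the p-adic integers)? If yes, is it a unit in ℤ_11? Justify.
x ∈ ℤ_11^× (unit); v_11(x) = 0

ℤ_11 = {x ∈ ℚ_11 : v_11(x) ≥ 0} and ℤ_11^× = {x ∈ ℤ_11 : v_11(x) = 0}. Here v_11(26/69) = v_11(num) − v_11(den) = 0; compare against these criteria.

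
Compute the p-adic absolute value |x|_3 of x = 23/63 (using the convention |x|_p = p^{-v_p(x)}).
|23/63|_3 = 9

Step 1 — compute v_3(x) by factoring powers of 3 out of the numerator and denominator: v_3(23/63) = -2. Step 2 — apply |x|_p = p^{-v_p(x)} = 3^{2} = 9.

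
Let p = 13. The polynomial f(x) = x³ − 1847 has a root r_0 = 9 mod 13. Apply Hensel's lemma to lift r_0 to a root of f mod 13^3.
r_2 = 490 (mod 2197)

Hensel: r_{i+1} = r_i − f(r_i)/f′(r_i) mod 13^{i+2}, where f′(x) = 3x². Iterate:
  r_0 = 9 (mod 13)
  r_1 = 152 (mod 169)
  r_2 = 490 (mod 2197)
Final: r = 490 with f(r) ≡ 0 mod 13^3.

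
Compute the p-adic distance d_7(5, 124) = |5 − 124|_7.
d_7(5, 124) = 1/7

Step 1 — x − y = 5 − 124 = -119. Step 2 — v_7(-119) = 1 (factor: -119 = −(7^1 · 17); the sign does not affect v_p). Step 3 — |x − y|_7 = 7^{-1} = 1/7.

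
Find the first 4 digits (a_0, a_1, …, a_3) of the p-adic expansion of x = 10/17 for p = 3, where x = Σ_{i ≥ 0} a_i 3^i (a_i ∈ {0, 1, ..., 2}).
(a_0, …, a_3) = (2, 2, 2, 1)

v_3(10/17) = 0 (numerator and denominator both coprime to 3), so x ∈ ℤ_3^×. Compute digits iteratively via a_i = x_i mod 3, x_{i+1} = (x_i − a_i)/3, with x_0 = x:
  x_0 = 10/17;  a_0 = 2;  x_1 = (x_0 − 2)/3 = -8/17
  x_1 = -8/17;  a_1 = 2;  x_2 = (x_1 − 2)/3 = -14/17
  x_2 = -14/17;  a_2 = 2;  x_3 = (x_2 − 2)/3 = -16/17
  x_3 = -16/17;  a_3 = 1;  x_4 = (x_3 − 1)/3 = -11/17
Digits: (2, 2, 2, 1).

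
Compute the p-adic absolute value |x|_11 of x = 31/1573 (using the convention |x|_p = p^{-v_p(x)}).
|31/1573|_11 = 121

Step 1 — compute v_11(x) by factoring powers of 11 out of the numerator and denominator: v_11(31/1573) = -2. Step 2 — apply |x|_p = p^{-v_p(x)} = 11^{2} = 121.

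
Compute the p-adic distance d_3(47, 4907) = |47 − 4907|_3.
d_3(47, 4907) = 1/243

Step 1 — x − y = 47 − 4907 = -4860. Step 2 — v_3(-4860) = 5 (factor: -4860 = −(3^5 · 20); the sign does not affect v_p). Step 3 — |x − y|_3 = 3^{-5} = 1/243.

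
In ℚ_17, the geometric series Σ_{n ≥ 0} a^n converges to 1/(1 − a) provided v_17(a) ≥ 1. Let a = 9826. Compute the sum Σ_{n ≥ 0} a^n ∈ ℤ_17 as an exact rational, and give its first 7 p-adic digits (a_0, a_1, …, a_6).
Σ a^n = 1/(1 − a) = -1/9825;  first 7 digits = (1, 0, 0, 2, 0, 0, 4)

v_17(a) = 3 ≥ 1, so the series converges in ℤ_17 to 1/(1 − a) = 1/(1 − 9826) = -1/9825. Expand this rational in ℤ_17: compute digits iteratively via d_i = x_i mod 17, x_{i+1} = (x_i − d_i)/17. The first 7 digits are (1, 0, 0, 2, 0, 0, 4).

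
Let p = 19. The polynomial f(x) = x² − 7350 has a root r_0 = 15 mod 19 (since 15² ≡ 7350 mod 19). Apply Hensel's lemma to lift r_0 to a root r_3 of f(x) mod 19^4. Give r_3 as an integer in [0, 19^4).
r_3 = 124978 (mod 130321)

Hensel's recurrence: r_{i+1} = r_i − f(r_i)·(f′(r_i))^{-1} mod 19^{i+2}, with f′(x) = 2x. Iterate:
  r_0 = 15 (mod 19)
  r_1 = 72 (mod 361)
  r_2 = 1516 (mod 6859)
  r_3 = 124978 (mod 130321)
Final: r_3 = 124978, and one checks f(r_3) ≡ 0 mod 19^4.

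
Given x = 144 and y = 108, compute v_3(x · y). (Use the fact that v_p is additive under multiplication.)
v_3(15552) = 5

v_p(x) = 2 (factor: 144 = 3^2 · 16); v_p(y) = 3 (factor: 108 = 3^3 · 4). Additivity: v_p(xy) = v_p(x) + v_p(y) = 2 + 3 = 5. (Direct check: xy = 15552 = 3^5 · (64).)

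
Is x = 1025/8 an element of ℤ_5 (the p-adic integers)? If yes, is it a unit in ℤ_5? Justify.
x ∈ ℤ_5 but not a unit; v_5(x) = 2 > 0

ℤ_5 = {x ∈ ℚ_5 : v_5(x) ≥ 0} and ℤ_5^× = {x ∈ ℤ_5 : v_5(x) = 0}. Here v_5(1025/8) = v_5(num) − v_5(den) = 2; compare against these criteria.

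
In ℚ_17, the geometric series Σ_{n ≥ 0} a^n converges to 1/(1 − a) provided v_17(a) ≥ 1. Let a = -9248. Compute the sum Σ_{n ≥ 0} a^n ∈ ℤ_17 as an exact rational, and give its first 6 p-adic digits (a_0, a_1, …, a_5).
Σ a^n = 1/(1 − a) = 1/9249;  first 6 digits = (1, 0, 2, 15, 3, 9)

v_17(a) = 2 ≥ 1, so the series converges in ℤ_17 to 1/(1 − a) = 1/(1 − (-9248)) = 1/9249. Expand this rational in ℤ_17: compute digits iteratively via d_i = x_i mod 17, x_{i+1} = (x_i − d_i)/17. The first 6 digits are (1, 0, 2, 15, 3, 9).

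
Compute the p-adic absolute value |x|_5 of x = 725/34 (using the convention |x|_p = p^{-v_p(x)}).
|725/34|_5 = 1/25

Step 1 — compute v_5(x) by factoring powers of 5 out of the numerator and denominator: v_5(725/34) = 2. Step 2 — apply |x|_p = p^{-v_p(x)} = 5^{-2} = 1/25.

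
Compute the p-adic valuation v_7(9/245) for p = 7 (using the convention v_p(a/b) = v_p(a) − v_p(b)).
v_7(9/245) = -2

Factor powers of 7 from the numerator and denominator of the reduced fraction: 9 = 7^0 · 9 and 245 = 7^2 · 5. Apply v_p(a/b) = v_p(a) − v_p(b): v_7(9/245) = 0 − 2 = -2.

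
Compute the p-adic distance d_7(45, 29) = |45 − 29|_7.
d_7(45, 29) = 1

Step 1 — x − y = 45 − 29 = 16. Step 2 — v_7(16) = 0 (factor: 16 = (7^0 · 16); the sign does not affect v_p). Step 3 — |x − y|_7 = 7^{0} = 1.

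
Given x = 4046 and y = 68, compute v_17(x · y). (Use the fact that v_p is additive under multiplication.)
v_17(275128) = 3

v_p(x) = 2 (factor: 4046 = 17^2 · 14); v_p(y) = 1 (factor: 68 = 17^1 · 4). Additivity: v_p(xy) = v_p(x) + v_p(y) = 2 + 1 = 3. (Direct check: xy = 275128 = 17^3 · (56).)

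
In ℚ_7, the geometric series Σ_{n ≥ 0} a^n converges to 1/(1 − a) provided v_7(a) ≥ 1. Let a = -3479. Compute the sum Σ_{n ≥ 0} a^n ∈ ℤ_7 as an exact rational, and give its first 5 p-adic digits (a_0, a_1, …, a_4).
Σ a^n = 1/(1 − a) = 1/3480;  first 5 digits = (1, 0, 6, 3, 6)

v_7(a) = 2 ≥ 1, so the series converges in ℤ_7 to 1/(1 − a) = 1/(1 − (-3479)) = 1/3480. Expand this rational in ℤ_7: compute digits iteratively via d_i = x_i mod 7, x_{i+1} = (x_i − d_i)/7. The first 5 digits are (1, 0, 6, 3, 6).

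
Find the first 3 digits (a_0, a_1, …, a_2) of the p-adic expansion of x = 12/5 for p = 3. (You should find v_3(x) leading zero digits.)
(a_0, …, a_2) = (0, 2, 2)

v_3(12/5) = 1, so a_0 = ... = a_0 = 0. Factor out: x = 3^1 · u with u = 4/5 a unit in ℤ_3. Expand u iteratively via a_{v+i} = u_i mod 3, u_{i+1} = (u_i − a_{v+i})/3:
  u_0 = 4/5;  a_1 = 2;  u_1 = (u_0 − 2)/3 = -2/5
  u_1 = -2/5;  a_2 = 2;  u_2 = (u_1 − 2)/3 = -4/5
Digits: (0, 2, 2).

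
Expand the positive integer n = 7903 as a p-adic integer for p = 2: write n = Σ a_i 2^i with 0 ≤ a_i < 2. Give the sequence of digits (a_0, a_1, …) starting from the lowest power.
(a_0, a_1, …) = (1, 1, 1, 1, 1, 0, 1, 1, 0, 1, 1, 1, 1)

Repeated division by 2 gives the digits low-to-high: 7903 = 1 + 1·2^1 + 1·2^2 + 1·2^3 + 1·2^4 + 1·2^6 + 1·2^7 + 1·2^9 + 1·2^10 + 1·2^11 + 1·2^12. Digit sequence: (1, 1, 1, 1, 1, 0, 1, 1, 0, 1, 1, 1, 1).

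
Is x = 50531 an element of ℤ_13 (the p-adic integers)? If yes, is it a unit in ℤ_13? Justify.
x ∈ ℤ_13 but not a unit; v_13(x) = 3 > 0

ℤ_13 = {x ∈ ℚ_13 : v_13(x) ≥ 0} and ℤ_13^× = {x ∈ ℤ_13 : v_13(x) = 0}. Here v_13(50531) = v_13(num) − v_13(den) = 3; compare against these criteria.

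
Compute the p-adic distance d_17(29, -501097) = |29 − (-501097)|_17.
d_17(29, -501097) = 1/83521

Step 1 — x − y = 29 − (-501097) = 501126. Step 2 — v_17(501126) = 4 (factor: 501126 = (17^4 · 6); the sign does not affect v_p). Step 3 — |x − y|_17 = 17^{-4} = 1/83521.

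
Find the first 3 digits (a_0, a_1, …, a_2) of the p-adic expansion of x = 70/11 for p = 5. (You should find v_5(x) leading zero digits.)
(a_0, …, a_2) = (0, 4, 4)

v_5(70/11) = 1, so a_0 = ... = a_0 = 0. Factor out: x = 5^1 · u with u = 14/11 a unit in ℤ_5. Expand u iteratively via a_{v+i} = u_i mod 5, u_{i+1} = (u_i − a_{v+i})/5:
  u_0 = 14/11;  a_1 = 4;  u_1 = (u_0 − 4)/5 = -6/11
  u_1 = -6/11;  a_2 = 4;  u_2 = (u_1 − 4)/5 = -10/11
Digits: (0, 4, 4).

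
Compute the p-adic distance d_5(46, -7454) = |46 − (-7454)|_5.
d_5(46, -7454) = 1/625

Step 1 — x − y = 46 − (-7454) = 7500. Step 2 — v_5(7500) = 4 (factor: 7500 = (5^4 · 12); the sign does not affect v_p). Step 3 — |x − y|_5 = 5^{-4} = 1/625.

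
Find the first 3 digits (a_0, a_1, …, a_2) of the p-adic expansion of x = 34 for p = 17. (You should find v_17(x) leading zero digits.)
(a_0, …, a_2) = (0, 2, 0)

v_17(34) = 1, so a_0 = ... = a_0 = 0. Factor out: x = 17^1 · u with u = 2 a unit in ℤ_17. Expand u iteratively via a_{v+i} = u_i mod 17, u_{i+1} = (u_i − a_{v+i})/17:
  u_0 = 2;  a_1 = 2;  u_1 = (u_0 − 2)/17 = 0
  u_1 = 0;  a_2 = 0;  u_2 = (u_1 − 0)/17 = 0
Digits: (0, 2, 0).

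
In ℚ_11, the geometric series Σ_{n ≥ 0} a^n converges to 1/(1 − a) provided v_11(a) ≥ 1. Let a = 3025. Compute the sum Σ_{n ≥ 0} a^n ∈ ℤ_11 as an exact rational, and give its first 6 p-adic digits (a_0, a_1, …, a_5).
Σ a^n = 1/(1 − a) = -1/3024;  first 6 digits = (1, 0, 3, 2, 9, 1)

v_11(a) = 2 ≥ 1, so the series converges in ℤ_11 to 1/(1 − a) = 1/(1 − 3025) = -1/3024. Expand this rational in ℤ_11: compute digits iteratively via d_i = x_i mod 11, x_{i+1} = (x_i − d_i)/11. The first 6 digits are (1, 0, 3, 2, 9, 1).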